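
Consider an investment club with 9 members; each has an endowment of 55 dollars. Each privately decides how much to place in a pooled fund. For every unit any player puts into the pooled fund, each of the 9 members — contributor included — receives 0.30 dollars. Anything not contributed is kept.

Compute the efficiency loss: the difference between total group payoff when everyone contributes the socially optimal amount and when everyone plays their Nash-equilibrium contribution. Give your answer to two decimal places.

841.50 dollars

The private return per contributed unit is 0.30 < 1, so contributing 0 is dominant for every player. At the Nash equilibrium everyone keeps their 55, and the group total is 9 × 55 = 495.
Each contributed unit returns 2.700 to the group as a whole (0.30 to each of 9 players), which exceeds 1, so the social optimum is full contribution: group total = 2.700 × 495 = 1336.50.
Efficiency loss = 1336.50 − 495 = 841.50.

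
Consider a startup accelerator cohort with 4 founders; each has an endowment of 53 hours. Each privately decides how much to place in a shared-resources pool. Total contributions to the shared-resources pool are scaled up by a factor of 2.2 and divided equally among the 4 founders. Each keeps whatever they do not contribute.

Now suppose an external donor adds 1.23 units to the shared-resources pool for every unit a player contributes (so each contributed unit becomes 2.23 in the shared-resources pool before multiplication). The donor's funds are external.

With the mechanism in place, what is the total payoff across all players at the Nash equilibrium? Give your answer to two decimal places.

Under the mechanism each unit contributed yields 2.2 × 2.23 / 4 = 1.2265 back to its contributor per unit of net cost, which exceeds 1, making full contribution the dominant choice for everyone.
So the Nash equilibrium is full contribution by all 4; the group earns 2.2 × 2.23 × 212 = 1040.07.

1040.07 hours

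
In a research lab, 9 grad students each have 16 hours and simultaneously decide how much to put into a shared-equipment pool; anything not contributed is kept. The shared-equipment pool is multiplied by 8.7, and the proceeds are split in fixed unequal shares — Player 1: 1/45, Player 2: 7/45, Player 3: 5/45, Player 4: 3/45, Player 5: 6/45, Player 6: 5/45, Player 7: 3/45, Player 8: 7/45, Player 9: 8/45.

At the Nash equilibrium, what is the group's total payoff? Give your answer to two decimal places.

Player j's private return per contributed unit is 8.7 × (j's share). Contributing is weakly dominant for j when that share is at least 1/8.7 = 0.1149, and contributing 0 is dominant otherwise.
Player 2, Player 5, Player 8 and Player 9 clear that bar, contributing 16 each; the remaining 5 contribute 0. Total contributed: 64.
The shared-equipment pool pays out 8.7 × 64 = 556.80 in total (split across the unequal shares, but the aggregate is all that matters for the group sum).
The 5 free-riders keep 16 each, adding 80. Group total = 80 + 556.80 = 636.80.

636.80 hours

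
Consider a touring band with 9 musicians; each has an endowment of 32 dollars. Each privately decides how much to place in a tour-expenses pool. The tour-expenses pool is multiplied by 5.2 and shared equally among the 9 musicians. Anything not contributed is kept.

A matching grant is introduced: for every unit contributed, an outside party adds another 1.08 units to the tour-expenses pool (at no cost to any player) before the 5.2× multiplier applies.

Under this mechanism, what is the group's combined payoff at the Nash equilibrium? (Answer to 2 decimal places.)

3115.01 dollars

Under the mechanism each unit contributed yields 5.2 × 2.08 / 9 = 1.2018 back to its contributor per unit of net cost, which exceeds 1, making full contribution the dominant choice for everyone.
So the Nash equilibrium is full contribution by all 9; the group earns 5.2 × 2.08 × 288 = 3115.01.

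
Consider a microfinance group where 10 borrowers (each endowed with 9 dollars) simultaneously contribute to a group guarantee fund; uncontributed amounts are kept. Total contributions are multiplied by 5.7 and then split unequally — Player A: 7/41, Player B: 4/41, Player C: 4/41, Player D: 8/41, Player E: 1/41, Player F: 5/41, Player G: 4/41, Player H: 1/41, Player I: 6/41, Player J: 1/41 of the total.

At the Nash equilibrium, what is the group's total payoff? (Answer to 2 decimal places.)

A player with share s gets back 5.7·s per unit contributed, so full contribution is dominant for anyone with s > 1/5.7 = 0.1754 and zero contribution is dominant for anyone below.
Only Player D (8/41) clears that bar, contributing 9; the remaining 9 contribute 0. Total contributed: 9.
The group guarantee fund pays out 5.7 × 9 = 51.30 in total (split across the unequal shares, but the aggregate is all that matters for the group sum).
The 9 free-riders keep 9 each, adding 81. Group total = 81 + 51.30 = 132.30.

132.30 dollars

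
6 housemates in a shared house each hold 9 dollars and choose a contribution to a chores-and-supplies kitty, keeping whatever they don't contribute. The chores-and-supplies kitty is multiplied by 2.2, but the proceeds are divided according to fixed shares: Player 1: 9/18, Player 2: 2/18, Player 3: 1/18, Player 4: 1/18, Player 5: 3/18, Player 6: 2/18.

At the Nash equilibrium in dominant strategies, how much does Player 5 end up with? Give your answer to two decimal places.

12.30 dollars

Player j's private return per contributed unit is 2.2 × (j's share). Contributing is weakly dominant for j when that share is at least 1/2.2 = 0.4545, and contributing 0 is dominant otherwise.
The only share above 0.4545 is Player 1's 9/18, contributing 9; the remaining 5 contribute 0. Total contributed: 9.
Player 5 keeps 9 and receives 2.2 × 9 × 3/18 = 3.30 from the chores-and-supplies kitty, for a payoff of 12.30.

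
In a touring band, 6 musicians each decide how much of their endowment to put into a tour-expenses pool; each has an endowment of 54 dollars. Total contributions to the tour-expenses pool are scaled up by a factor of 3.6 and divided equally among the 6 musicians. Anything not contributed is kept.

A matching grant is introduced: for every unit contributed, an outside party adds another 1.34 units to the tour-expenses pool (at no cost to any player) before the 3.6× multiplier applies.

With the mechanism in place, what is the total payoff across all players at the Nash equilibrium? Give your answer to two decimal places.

2729.38 dollars

The effective private return per unit is now 3.6 × 2.34 / 6 = 1.4040 > 1, so every player's dominant strategy flips to full contribution.
At the Nash equilibrium everyone contributes 54. Group total payoff = 3.6 × 2.34 × 324 = 2729.38.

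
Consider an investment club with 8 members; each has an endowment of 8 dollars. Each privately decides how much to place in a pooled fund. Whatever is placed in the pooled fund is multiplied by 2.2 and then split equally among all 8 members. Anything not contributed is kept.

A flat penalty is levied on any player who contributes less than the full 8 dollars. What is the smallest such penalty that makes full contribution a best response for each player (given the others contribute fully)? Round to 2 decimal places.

5.80 dollars

Given the others contribute fully, the best deviation is to contribute 0 (any partial contribution still incurs the fine and gives up units whose private return 0.2750 is below 1).
Deviating from 8 to 0 saves 8 dollars but forfeits the deviator's share of the drop in the pooled fund: 2.2/8 × 8 = 2.20.
So the deviation gain is 8 − 2.20 = 5.80, and the fine must be at least 5.80 dollars to wipe it out.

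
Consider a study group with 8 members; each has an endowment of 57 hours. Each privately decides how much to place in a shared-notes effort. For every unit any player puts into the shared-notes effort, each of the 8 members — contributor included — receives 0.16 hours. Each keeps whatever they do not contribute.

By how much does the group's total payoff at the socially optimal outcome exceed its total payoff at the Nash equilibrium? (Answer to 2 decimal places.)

127.68 hours

The private return per contributed unit is 0.16 < 1, so contributing 0 is dominant for every player. At the Nash equilibrium everyone keeps their 57, and the group total is 8 × 57 = 456.
Each contributed unit returns 1.280 to the group as a whole (0.16 to each of 8 players), which exceeds 1, so the social optimum is full contribution: group total = 1.280 × 456 = 583.68.
Efficiency loss = 583.68 − 456 = 127.68.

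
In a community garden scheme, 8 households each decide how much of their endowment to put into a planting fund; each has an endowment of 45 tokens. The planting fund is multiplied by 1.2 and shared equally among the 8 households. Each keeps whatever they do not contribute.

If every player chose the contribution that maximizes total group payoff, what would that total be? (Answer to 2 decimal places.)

Each contributed unit returns 1.200 to the group as a whole (0.1500 to each of 8 players), which exceeds 1, so the social optimum is full contribution: group total = 1.200 × 360 = 432.00.

432.00 tokens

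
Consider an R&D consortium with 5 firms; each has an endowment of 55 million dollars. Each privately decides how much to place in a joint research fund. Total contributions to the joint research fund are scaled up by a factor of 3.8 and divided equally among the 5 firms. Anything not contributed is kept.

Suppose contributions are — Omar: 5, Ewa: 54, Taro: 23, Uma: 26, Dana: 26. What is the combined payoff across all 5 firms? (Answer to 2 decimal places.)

650.20 million dollars

Total contributed: 5 + 54 + 23 + 26 + 26 = 134; total kept: 5 × 55 − 134 = 141.
The joint research fund pays out 3.8 × 134 = 509.20 in aggregate.
Group total = 141 + 509.20 = 650.20.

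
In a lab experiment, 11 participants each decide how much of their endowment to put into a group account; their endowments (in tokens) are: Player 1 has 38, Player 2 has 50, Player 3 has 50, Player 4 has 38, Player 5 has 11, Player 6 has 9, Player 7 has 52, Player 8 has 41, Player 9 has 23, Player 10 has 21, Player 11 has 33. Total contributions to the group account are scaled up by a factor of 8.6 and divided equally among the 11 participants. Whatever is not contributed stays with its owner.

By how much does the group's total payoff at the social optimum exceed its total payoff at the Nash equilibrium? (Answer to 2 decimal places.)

The private return per contributed unit is 8.6/11 = 0.7818 < 1 for every player regardless of endowment, so the Nash equilibrium is zero contribution and the group total is Σ E_j = 38 + 50 + 50 + 38 + 11 + 9 + 52 + 41 + 23 + 21 + 33 = 366.
Each contributed unit returns 8.600 to the group, so the social optimum is full contribution by everyone: group total = 8.600 × 366 = 3147.60.
Efficiency loss = (8.600 − 1) × 366 = 2781.60.

2781.60 tokens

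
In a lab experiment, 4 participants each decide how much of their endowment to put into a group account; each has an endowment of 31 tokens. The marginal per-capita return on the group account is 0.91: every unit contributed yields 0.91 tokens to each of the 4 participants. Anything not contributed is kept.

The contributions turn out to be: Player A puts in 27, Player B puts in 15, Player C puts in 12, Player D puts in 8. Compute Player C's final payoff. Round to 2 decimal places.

Total contributed: 27 + 15 + 12 + 8 = 62.
Each receives 0.91 × 62 = 56.42 from the group account.
Player C keeps 31 − 12 = 19, so Player C's payoff is 19 + 56.42 = 75.42.

75.42 tokens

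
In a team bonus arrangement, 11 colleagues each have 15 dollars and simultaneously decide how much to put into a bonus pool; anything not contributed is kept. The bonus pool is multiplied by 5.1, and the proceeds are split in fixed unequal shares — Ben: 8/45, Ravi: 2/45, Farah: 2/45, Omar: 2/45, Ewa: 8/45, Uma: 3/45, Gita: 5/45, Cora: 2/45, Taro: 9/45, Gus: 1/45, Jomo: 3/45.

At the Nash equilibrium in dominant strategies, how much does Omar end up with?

18.40 dollars

Player j's private return per contributed unit is 5.1 × (j's share). Contributing is weakly dominant for j when that share is at least 1/5.1 = 0.1961, and contributing 0 is dominant otherwise.
Taro alone (share 9/45) is above the threshold, contributing 15; the remaining 10 contribute 0. Total contributed: 15.
Omar keeps 15 and receives 5.1 × 15 × 2/45 = 3.40 from the bonus pool, for a payoff of 18.40.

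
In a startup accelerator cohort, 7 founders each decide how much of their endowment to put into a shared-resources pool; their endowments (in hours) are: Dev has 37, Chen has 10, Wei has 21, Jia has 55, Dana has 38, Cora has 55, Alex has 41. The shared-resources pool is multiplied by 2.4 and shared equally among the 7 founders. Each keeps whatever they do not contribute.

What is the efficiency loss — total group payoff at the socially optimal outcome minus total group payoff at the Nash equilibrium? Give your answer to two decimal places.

The private return per contributed unit is 2.4/7 = 0.3429 < 1 for every player regardless of endowment, so the Nash equilibrium is zero contribution and the group total is Σ E_j = 37 + 10 + 21 + 55 + 38 + 55 + 41 = 257.
Each contributed unit returns 2.400 to the group, so the social optimum is full contribution by everyone: group total = 2.400 × 257 = 616.80.
Efficiency loss = (2.400 − 1) × 257 = 359.80.

359.80 hours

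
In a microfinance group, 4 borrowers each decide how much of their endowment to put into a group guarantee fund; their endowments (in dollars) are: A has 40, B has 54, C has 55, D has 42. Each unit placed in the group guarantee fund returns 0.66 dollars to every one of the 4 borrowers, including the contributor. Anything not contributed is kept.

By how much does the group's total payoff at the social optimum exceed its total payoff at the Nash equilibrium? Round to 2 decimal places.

313.24 dollars

The private return per contributed unit is 0.66 < 1 for everyone, so the Nash equilibrium is zero contribution and the group total is Σ E_j = 40 + 54 + 55 + 42 = 191.
Each contributed unit returns 2.640 to the group, so the social optimum is full contribution by everyone: group total = 2.640 × 191 = 504.24.
Efficiency loss = (2.640 − 1) × 191 = 313.24.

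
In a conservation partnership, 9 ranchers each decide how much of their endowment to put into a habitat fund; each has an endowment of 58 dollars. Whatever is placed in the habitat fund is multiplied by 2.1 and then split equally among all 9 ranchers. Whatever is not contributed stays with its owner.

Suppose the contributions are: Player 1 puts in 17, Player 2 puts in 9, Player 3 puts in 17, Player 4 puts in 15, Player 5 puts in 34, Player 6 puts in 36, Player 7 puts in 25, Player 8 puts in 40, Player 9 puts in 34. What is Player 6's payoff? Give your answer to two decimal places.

Total contributed: 17 + 9 + 17 + 15 + 34 + 36 + 25 + 40 + 34 = 227.
Each receives 2.1 × 227 / 9 = 52.97 from the habitat fund.
Player 6 keeps 58 − 36 = 22, so Player 6's payoff is 22 + 52.97 = 74.97.

74.97 dollars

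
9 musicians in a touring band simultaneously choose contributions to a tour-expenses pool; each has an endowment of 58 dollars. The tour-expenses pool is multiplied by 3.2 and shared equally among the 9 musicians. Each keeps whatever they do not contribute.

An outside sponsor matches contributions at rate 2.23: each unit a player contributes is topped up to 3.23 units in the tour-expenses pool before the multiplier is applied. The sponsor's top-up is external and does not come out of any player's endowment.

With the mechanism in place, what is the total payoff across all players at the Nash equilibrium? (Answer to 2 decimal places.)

5395.39 dollars

With the mechanism, a contributed unit returns 3.2 × 3.23 / 9 = 1.1484 per unit of net cost to the contributor — now above 1 — so contributing fully is weakly dominant for every player.
So the Nash equilibrium is full contribution by all 9; the group earns 3.2 × 3.23 × 522 = 5395.39.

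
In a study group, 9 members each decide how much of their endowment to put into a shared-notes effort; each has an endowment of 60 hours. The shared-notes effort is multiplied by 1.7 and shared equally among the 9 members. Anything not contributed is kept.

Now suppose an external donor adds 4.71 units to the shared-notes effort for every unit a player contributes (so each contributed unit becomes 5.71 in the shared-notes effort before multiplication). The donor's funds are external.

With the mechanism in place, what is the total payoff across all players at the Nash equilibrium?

5241.78 hours

Under the mechanism each unit contributed yields 1.7 × 5.71 / 9 = 1.0786 back to its contributor per unit of net cost, which exceeds 1, making full contribution the dominant choice for everyone.
So the Nash equilibrium is full contribution by all 9; the group earns 1.7 × 5.71 × 540 = 5241.78.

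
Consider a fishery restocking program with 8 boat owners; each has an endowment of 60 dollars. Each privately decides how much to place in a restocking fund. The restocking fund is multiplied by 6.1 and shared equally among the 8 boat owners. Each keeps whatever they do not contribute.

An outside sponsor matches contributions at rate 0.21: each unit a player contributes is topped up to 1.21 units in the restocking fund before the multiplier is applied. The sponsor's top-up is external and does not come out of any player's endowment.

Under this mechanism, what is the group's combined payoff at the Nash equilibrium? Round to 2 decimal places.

With the mechanism, a contributed unit returns 6.1 × 1.21 / 8 = 0.9226 per unit of net cost — still below 1 — so contributing 0 remains dominant for every player.
At the Nash equilibrium no one contributes; group total payoff = 8 × 60 = 480.

480.00 dollars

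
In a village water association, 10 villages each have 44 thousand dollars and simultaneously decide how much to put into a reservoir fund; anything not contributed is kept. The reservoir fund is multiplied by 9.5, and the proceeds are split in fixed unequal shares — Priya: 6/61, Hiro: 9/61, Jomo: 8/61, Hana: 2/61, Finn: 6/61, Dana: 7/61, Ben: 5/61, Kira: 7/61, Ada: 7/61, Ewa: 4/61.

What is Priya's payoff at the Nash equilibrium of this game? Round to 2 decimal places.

For player j, contributing a unit is worthwhile iff 9.5 × (j's share) ≥ 1, i.e. iff j's share is at least 0.1053.
Hiro, Jomo, Dana, Kira and Ada clear that bar, contributing 44 each; the remaining 5 contribute 0. Total contributed: 220.
Priya keeps 44 and receives 9.5 × 220 × 6/61 = 205.57 from the reservoir fund, for a payoff of 249.57.

249.57 thousand dollars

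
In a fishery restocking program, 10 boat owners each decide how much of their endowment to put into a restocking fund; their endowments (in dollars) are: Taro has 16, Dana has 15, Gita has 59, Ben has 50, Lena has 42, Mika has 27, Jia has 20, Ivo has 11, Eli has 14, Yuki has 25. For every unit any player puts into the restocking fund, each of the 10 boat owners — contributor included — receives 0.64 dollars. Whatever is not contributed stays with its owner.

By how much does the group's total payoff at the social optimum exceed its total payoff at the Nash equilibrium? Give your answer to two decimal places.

1506.60 dollars

The private return per contributed unit is 0.64 < 1 for everyone, so the Nash equilibrium is zero contribution and the group total is Σ E_j = 16 + 15 + 59 + 50 + 42 + 27 + 20 + 11 + 14 + 25 = 279.
Each contributed unit returns 6.400 to the group, so the social optimum is full contribution by everyone: group total = 6.400 × 279 = 1785.60.
Efficiency loss = (6.400 − 1) × 279 = 1506.60.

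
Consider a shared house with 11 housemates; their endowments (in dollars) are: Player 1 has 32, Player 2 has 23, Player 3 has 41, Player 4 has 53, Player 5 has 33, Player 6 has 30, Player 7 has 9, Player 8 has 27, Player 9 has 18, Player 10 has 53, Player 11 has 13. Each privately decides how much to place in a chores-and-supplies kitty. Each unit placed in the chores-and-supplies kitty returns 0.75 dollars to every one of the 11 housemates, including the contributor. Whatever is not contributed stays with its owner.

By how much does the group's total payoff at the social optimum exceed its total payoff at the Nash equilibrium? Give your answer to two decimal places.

2407.00 dollars

The private return per contributed unit is 0.75 < 1 for everyone, so the Nash equilibrium is zero contribution and the group total is Σ E_j = 32 + 23 + 41 + 53 + 33 + 30 + 9 + 27 + 18 + 53 + 13 = 332.
Each contributed unit returns 8.250 to the group, so the social optimum is full contribution by everyone: group total = 8.250 × 332 = 2739.00.
Efficiency loss = (8.250 − 1) × 332 = 2407.00.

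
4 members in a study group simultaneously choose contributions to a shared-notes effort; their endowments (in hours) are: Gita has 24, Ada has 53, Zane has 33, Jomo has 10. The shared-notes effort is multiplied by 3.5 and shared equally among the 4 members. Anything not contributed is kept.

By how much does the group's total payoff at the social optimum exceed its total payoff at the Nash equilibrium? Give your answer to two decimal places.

300.00 hours

The private return per contributed unit is 3.5/4 = 0.8750 < 1 for every player regardless of endowment, so the Nash equilibrium is zero contribution and the group total is Σ E_j = 24 + 53 + 33 + 10 = 120.
Each contributed unit returns 3.500 to the group, so the social optimum is full contribution by everyone: group total = 3.500 × 120 = 420.00.
Efficiency loss = (3.500 − 1) × 120 = 300.00.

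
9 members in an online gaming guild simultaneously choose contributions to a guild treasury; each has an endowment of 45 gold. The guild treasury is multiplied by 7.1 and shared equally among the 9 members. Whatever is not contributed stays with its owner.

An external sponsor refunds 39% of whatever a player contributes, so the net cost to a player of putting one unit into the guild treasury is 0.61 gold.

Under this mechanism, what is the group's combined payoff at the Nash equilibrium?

3033.45 gold

Under the mechanism each unit contributed yields (7.1/9) / 0.61 = 1.2933 back to its contributor per unit of net cost, which exceeds 1, making full contribution the dominant choice for everyone.
So the Nash equilibrium is full contribution by all 9; the group earns 9 × (45 × 0.39 + 7.1 × 45) = 3033.45.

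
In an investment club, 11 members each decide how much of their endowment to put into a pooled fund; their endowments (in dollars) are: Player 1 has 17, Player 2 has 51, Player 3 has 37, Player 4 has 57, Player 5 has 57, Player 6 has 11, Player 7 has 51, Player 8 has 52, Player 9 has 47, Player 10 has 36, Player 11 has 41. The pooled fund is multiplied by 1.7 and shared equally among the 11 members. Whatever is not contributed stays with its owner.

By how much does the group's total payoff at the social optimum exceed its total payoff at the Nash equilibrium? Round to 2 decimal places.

The private return per contributed unit is 1.7/11 = 0.1545 < 1 for every player regardless of endowment, so the Nash equilibrium is zero contribution and the group total is Σ E_j = 17 + 51 + 37 + 57 + 57 + 11 + 51 + 52 + 47 + 36 + 41 = 457.
Each contributed unit returns 1.700 to the group, so the social optimum is full contribution by everyone: group total = 1.700 × 457 = 776.90.
Efficiency loss = (1.700 − 1) × 457 = 319.90.

319.90 dollars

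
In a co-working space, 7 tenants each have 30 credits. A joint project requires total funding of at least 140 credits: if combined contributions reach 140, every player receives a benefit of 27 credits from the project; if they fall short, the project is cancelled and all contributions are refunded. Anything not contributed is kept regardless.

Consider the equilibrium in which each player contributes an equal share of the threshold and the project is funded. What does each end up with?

37 credits

Equal share of the threshold: 140/7 = 20.
At this profile no one gains by cutting their contribution: any cut drops the total below 140, the project is cancelled, contributions are refunded, and the deviator ends with 30, which is less than 30 − 20 + 27 = 37. Contributing more than 20 just wastes the excess. So contributing exactly 20 is a best response.
Each player's payoff: 30 − 20 + 27 = 37.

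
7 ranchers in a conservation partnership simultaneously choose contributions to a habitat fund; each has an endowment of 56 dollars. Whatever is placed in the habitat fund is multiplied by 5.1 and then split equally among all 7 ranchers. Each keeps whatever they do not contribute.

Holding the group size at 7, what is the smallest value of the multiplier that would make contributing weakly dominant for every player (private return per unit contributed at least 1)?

7

A contributed unit returns (multiplier)/7 to its contributor.
This reaches 1 exactly when the multiplier is 7.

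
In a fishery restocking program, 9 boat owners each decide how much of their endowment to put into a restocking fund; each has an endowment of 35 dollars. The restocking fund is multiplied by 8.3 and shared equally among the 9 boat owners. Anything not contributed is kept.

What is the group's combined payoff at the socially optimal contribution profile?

2614.50 dollars

Each contributed unit returns 8.300 to the group as a whole (0.9222 to each of 9 players), which exceeds 1, so the social optimum is full contribution: group total = 8.300 × 315 = 2614.50.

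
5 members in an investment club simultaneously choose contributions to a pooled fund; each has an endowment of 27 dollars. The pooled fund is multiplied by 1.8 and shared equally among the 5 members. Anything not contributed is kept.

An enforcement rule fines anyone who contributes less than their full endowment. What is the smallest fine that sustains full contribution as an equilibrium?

Given the others contribute fully, the best deviation is to contribute 0 (any partial contribution still incurs the fine and gives up units whose private return 0.3600 is below 1).
Deviating from 27 to 0 saves 27 dollars but forfeits the deviator's share of the drop in the pooled fund: 1.8/5 × 27 = 9.72.
So the deviation gain is 27 − 9.72 = 17.28, and the fine must be at least 17.28 dollars to wipe it out.

17.28 dollars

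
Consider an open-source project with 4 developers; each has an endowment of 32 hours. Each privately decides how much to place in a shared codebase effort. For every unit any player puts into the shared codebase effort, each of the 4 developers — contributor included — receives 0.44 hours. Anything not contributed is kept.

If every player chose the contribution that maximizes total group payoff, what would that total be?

225.28 hours

Each contributed unit returns 1.760 to the group as a whole (0.44 to each of 4 players), which exceeds 1, so the social optimum is full contribution: group total = 1.760 × 128 = 225.28.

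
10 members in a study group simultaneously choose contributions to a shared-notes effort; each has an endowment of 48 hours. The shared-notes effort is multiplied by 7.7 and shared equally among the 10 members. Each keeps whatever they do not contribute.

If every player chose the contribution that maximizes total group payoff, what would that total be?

3696.00 hours

Each contributed unit returns 7.700 to the group as a whole (0.7700 to each of 10 players), which exceeds 1, so the social optimum is full contribution: group total = 7.700 × 480 = 3696.00.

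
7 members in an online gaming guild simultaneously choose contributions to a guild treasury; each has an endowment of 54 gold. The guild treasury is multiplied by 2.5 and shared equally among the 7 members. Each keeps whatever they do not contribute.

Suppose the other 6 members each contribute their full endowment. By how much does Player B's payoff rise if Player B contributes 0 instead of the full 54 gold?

34.71 gold

Switching from a contribution of 54 to 0 lets Player B keep an extra 54 gold, but lowers the guild treasury by 54, which costs Player B their own share of that drop: 2.5/7 × 54 = 19.29.
Net gain = 54 − 19.29 = 34.71. The private return per contributed unit (0.3571) is below 1, so free-riding is indeed the best response regardless of what the others do.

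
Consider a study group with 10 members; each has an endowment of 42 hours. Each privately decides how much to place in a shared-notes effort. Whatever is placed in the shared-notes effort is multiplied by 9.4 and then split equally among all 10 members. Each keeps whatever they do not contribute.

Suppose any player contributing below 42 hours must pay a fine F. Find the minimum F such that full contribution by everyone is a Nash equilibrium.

2.52 hours

Given the others contribute fully, the best deviation is to contribute 0 (any partial contribution still incurs the fine and gives up units whose private return 0.9400 is below 1).
Deviating from 42 to 0 saves 42 hours but forfeits the deviator's share of the drop in the shared-notes effort: 9.4/10 × 42 = 39.48.
So the deviation gain is 42 − 39.48 = 2.52, and the fine must be at least 2.52 hours to wipe it out.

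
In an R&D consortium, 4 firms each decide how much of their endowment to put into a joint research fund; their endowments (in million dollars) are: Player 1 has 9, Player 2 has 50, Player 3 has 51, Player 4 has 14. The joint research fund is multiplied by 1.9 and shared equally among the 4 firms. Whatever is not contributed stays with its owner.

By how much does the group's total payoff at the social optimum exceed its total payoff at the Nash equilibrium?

111.60 million dollars

The private return per contributed unit is 1.9/4 = 0.4750 < 1 for every player regardless of endowment, so the Nash equilibrium is zero contribution and the group total is Σ E_j = 9 + 50 + 51 + 14 = 124.
Each contributed unit returns 1.900 to the group, so the social optimum is full contribution by everyone: group total = 1.900 × 124 = 235.60.
Efficiency loss = (1.900 − 1) × 124 = 111.60.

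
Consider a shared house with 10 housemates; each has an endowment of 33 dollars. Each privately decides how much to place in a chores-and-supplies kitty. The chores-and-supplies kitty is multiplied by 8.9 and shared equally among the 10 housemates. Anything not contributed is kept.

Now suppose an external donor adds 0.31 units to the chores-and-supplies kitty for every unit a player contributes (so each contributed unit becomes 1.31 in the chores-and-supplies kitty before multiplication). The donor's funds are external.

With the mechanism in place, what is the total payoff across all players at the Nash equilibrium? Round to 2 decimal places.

Under the mechanism each unit contributed yields 8.9 × 1.31 / 10 = 1.1659 back to its contributor per unit of net cost, which exceeds 1, making full contribution the dominant choice for everyone.
At the Nash equilibrium everyone contributes 33. Group total payoff = 8.9 × 1.31 × 330 = 3847.47.

3847.47 dollars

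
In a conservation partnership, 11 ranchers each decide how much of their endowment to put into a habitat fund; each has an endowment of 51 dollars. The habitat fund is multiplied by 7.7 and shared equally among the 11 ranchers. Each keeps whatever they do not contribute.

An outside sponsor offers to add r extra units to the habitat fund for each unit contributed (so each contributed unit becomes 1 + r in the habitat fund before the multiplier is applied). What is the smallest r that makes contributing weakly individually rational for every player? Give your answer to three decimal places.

With matching at rate r, one contributed unit becomes (1 + r) in the habitat fund and returns 7.7 × (1 + r) / 11 to the contributor.
Setting this equal to 1: 1 + r = 11/7.7 = 1.4286.
So the minimum matching rate is r = 1.4286 − 1 = 0.429.

0.429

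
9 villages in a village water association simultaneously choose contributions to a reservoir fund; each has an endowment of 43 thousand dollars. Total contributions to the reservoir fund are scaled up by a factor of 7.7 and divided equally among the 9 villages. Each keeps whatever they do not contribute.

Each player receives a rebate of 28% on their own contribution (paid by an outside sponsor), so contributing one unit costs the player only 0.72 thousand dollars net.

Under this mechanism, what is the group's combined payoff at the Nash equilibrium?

The effective private return per unit is now (7.7/9) / 0.72 = 1.1883 > 1, so every player's dominant strategy flips to full contribution.
At the Nash equilibrium everyone contributes 43. Group total payoff = 9 × (43 × 0.28 + 7.7 × 43) = 3088.26.

3088.26 thousand dollars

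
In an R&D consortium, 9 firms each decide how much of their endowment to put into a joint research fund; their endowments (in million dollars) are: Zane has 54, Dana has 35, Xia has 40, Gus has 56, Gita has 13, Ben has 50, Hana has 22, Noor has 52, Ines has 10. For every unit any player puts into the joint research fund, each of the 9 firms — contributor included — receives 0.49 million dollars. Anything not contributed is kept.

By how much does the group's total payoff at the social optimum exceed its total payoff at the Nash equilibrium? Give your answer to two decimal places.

1132.12 million dollars

The private return per contributed unit is 0.49 < 1 for everyone, so the Nash equilibrium is zero contribution and the group total is Σ E_j = 54 + 35 + 40 + 56 + 13 + 50 + 22 + 52 + 10 = 332.
Each contributed unit returns 4.410 to the group, so the social optimum is full contribution by everyone: group total = 4.410 × 332 = 1464.12.
Efficiency loss = (4.410 − 1) × 332 = 1132.12.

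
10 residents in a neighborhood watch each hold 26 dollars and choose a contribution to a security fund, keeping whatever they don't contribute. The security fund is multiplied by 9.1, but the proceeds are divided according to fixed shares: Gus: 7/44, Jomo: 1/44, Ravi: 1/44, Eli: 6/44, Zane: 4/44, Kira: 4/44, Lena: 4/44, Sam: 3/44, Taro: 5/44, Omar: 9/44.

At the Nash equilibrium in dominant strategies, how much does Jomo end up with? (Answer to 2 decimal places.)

47.51 dollars

Player j's private return per contributed unit is 9.1 × (j's share). Contributing is weakly dominant for j when that share is at least 1/9.1 = 0.1099, and contributing 0 is dominant otherwise.
The shares above 0.1099 belong to Gus, Eli, Taro and Omar, contributing 26 each; the remaining 6 contribute 0. Total contributed: 104.
Jomo keeps 26 and receives 9.1 × 104 × 1/44 = 21.51 from the security fund, for a payoff of 47.51.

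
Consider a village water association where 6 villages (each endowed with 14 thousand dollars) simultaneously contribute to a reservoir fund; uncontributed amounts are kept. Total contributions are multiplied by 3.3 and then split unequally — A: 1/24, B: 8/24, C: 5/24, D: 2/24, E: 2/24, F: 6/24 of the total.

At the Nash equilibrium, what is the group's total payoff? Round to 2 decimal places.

116.20 thousand dollars

For player j, contributing a unit is worthwhile iff 3.3 × (j's share) ≥ 1, i.e. iff j's share is at least 0.3030.
The only share above 0.3030 is B's 8/24, contributing 14; the remaining 5 contribute 0. Total contributed: 14.
The reservoir fund pays out 3.3 × 14 = 46.20 in total (split across the unequal shares, but the aggregate is all that matters for the group sum).
The 5 free-riders keep 14 each, adding 70. Group total = 70 + 46.20 = 116.20.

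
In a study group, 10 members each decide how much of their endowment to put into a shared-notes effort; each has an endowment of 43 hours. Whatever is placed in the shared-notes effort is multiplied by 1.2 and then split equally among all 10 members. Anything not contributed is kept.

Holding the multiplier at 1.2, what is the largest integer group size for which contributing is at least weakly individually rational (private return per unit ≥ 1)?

Private return per unit is 1.2/(group size), which is ≥ 1 whenever the group size is ≤ 1.2.
The largest such integer is 1.

1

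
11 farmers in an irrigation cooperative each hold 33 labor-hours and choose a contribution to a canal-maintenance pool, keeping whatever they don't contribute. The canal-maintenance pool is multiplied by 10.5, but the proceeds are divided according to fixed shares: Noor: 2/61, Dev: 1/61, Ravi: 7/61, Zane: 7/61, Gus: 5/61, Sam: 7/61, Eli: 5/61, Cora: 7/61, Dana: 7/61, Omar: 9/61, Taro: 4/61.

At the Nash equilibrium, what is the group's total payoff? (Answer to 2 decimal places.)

A player with share s gets back 10.5·s per unit contributed, so full contribution is dominant for anyone with s > 1/10.5 = 0.0952 and zero contribution is dominant for anyone below.
The shares above 0.0952 belong to Ravi, Zane, Sam, Cora, Dana and Omar, contributing 33 each; the remaining 5 contribute 0. Total contributed: 198.
The canal-maintenance pool pays out 10.5 × 198 = 2079.00 in total (split across the unequal shares, but the aggregate is all that matters for the group sum).
The 5 free-riders keep 33 each, adding 165. Group total = 165 + 2079.00 = 2244.00.

2244.00 labor-hours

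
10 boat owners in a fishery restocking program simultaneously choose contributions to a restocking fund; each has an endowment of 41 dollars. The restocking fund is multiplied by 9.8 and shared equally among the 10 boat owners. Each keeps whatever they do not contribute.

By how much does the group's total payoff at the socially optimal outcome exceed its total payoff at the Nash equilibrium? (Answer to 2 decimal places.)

3608.00 dollars

Each contributed unit returns 9.8/10 = 0.9800 to its contributor — below 1 — so contributing 0 is dominant for every player. At the Nash equilibrium everyone keeps their 41, and the group total is 10 × 41 = 410.
Each contributed unit returns 9.800 to the group as a whole (0.9800 to each of 10 players), which exceeds 1, so the social optimum is full contribution: group total = 9.800 × 410 = 4018.00.
Efficiency loss = 4018.00 − 410 = 3608.00.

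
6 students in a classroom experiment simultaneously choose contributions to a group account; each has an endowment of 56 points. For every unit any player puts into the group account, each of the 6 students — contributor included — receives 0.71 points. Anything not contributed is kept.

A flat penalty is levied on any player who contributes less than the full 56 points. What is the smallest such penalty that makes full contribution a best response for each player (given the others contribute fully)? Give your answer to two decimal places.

16.24 points

Given the others contribute fully, the best deviation is to contribute 0 (any partial contribution still incurs the fine and gives up units whose private return 0.71 is below 1).
Deviating from 56 to 0 saves 56 points but forfeits the deviator's share of the drop in the group account: 0.71 × 56 = 39.76.
So the deviation gain is 56 − 39.76 = 16.24, and the fine must be at least 16.24 points to wipe it out.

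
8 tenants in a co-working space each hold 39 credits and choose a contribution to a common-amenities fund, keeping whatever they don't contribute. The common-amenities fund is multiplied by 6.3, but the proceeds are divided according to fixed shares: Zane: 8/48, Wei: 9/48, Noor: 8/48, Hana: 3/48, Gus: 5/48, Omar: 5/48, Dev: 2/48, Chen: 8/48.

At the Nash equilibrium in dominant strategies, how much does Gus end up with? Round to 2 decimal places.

141.38 credits

Player j's private return per contributed unit is 6.3 × (j's share). Contributing is weakly dominant for j when that share is at least 1/6.3 = 0.1587, and contributing 0 is dominant otherwise.
Zane, Wei, Noor and Chen clear that bar, contributing 39 each; the remaining 4 contribute 0. Total contributed: 156.
Gus keeps 39 and receives 6.3 × 156 × 5/48 = 102.38 from the common-amenities fund, for a payoff of 141.38.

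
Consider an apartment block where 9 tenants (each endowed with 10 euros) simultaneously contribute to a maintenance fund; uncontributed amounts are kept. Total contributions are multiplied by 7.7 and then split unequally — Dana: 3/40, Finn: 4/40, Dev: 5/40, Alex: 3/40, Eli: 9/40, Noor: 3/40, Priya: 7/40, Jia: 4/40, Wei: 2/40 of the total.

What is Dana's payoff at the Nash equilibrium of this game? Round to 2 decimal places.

For player j, contributing a unit is worthwhile iff 7.7 × (j's share) ≥ 1, i.e. iff j's share is at least 0.1299.
Eli and Priya clear that bar, contributing 10 each; the remaining 7 contribute 0. Total contributed: 20.
Dana keeps 10 and receives 7.7 × 20 × 3/40 = 11.55 from the maintenance fund, for a payoff of 21.55.

21.55 euros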